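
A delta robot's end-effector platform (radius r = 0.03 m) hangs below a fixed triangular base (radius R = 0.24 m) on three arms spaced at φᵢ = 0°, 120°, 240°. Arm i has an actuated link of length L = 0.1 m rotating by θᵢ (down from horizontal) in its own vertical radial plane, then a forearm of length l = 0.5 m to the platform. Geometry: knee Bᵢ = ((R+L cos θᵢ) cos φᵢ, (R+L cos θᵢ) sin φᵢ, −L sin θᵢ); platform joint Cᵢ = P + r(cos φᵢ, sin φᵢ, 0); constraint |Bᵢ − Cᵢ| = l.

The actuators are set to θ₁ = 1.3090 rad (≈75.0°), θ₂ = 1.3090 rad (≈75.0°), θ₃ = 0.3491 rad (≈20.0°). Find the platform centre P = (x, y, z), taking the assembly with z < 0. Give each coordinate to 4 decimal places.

O1 = (0.2359·cos0.0°, 0.2359·sin0.0°, -0.0966) = (0.2359, 0.0000, -0.0966)
arm 2 at φ=120.0°: ρ2 = 0.2359;  O2 = (-0.1179, 0.2043, -0.0966)
φ3=240.0°: virtual centre (-0.1520, -0.2632, -0.0342), radius l
eliminate P² terms by subtracting sphere 1 from 2 and 3
plane₁₂: -0.7076x+0.4086y+0.0000z = 0.0000
Cramer: x(z) = -0.0169+0.0739z;  y(z) = -0.0293+0.1281z
into |P−O₁|² = l²: 1.0219z² + 0.1483z + -0.1759 = 0;  Δ = 0.7409;  z = -0.4937 or 0.3486 → z<0 root = -0.4937
x = -0.0534, y = -0.0926

(-0.0534, -0.0926, -0.4937)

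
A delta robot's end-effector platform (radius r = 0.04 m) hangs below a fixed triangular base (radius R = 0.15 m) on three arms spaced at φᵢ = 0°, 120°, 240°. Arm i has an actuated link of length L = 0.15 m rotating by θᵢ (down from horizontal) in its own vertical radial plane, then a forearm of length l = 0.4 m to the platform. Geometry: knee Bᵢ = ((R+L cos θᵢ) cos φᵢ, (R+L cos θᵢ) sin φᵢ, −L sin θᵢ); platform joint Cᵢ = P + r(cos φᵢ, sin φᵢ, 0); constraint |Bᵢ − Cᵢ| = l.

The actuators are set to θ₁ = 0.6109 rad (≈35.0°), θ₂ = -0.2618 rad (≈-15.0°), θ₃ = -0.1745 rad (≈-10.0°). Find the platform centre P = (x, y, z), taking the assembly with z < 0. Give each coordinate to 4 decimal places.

(-0.1054, 0.0083, -0.2994)

S1 = (0.2329·cos0.0°, 0.2329·sin0.0°, -0.0860) = (0.2329, 0.0000, -0.0860)
φ2=120.0°: virtual centre (-0.1274, 0.2207, 0.0388), radius l
S3 = (0.2577·cos240.0°, 0.2577·sin240.0°, 0.0260) = (-0.1289, -0.2232, 0.0260)
subtract pairs → two planes through P
linear system: -0.7206x+0.4415y = 0.0048−0.2497z; -0.7235x+-0.4464y = 0.0055−0.2242z
det = 0.6411;  x = -0.0071+0.3283z,  y = -0.0007+-0.0298z
quadratic in z: (1.1086)z²+(0.0146)z+(-0.0950)=0, √Δ=0.6492 → z ∈ {-0.2994, 0.2862}; z = -0.2994 (taking z<0)
x = -0.1054, y = 0.0083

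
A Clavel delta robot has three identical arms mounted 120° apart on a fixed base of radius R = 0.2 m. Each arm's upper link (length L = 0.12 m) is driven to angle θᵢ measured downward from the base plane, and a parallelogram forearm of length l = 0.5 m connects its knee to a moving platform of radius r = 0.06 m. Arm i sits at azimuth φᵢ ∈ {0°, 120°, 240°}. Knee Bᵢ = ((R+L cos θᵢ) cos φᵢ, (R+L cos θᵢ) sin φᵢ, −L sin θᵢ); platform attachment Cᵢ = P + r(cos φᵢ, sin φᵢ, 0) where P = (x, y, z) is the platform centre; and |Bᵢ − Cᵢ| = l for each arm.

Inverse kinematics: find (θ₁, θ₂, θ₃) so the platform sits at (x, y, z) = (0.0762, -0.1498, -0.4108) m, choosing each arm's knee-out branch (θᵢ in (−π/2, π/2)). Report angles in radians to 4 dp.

θ₁ = -0.2621, θ₂ = 0.8723, θ₃ = -0.3493

rotate P by −φ1: (0.0762, -0.1498, -0.4108)
  e−x'=0.0638;  (l²−L²−(e−x')²−y'²−z²)/2L = 0.1681
  θ1 = atan2(B,A) + arccos(C/0.4157) = -0.2621
φ2=120.0° → target in arm frame (-0.1678, 0.0089)
  A cos θ + B sin θ = C:  0.3078·cos θ + -0.4108·sin θ = -0.1166
  √(A²+B²)=0.5133;  θ2 = -0.9277+1.8000 ≈ 0.8723
rotate P by −φ3: (0.0916, 0.1409, -0.4108)
  e−x'=0.0484;  (l²−L²−(e−x')²−y'²−z²)/2L = 0.1861
  √(A²+B²)=0.4136;  θ3 = -1.4536+1.1043 ≈ -0.3493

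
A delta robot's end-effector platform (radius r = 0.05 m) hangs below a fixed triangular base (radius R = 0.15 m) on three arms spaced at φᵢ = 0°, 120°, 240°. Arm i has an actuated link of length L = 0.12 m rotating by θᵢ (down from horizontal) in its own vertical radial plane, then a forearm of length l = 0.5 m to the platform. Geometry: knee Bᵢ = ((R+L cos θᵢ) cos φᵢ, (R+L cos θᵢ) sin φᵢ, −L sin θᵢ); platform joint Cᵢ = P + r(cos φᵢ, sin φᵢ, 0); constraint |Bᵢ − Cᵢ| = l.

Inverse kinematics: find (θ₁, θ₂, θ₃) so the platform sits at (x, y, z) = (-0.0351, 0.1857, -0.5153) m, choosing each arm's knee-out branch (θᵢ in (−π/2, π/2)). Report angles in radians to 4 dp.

θ₁ = 0.9595, θ₂ = 0.1743, θ₃ = 1.3085

arm 1 (φ=0.0°): x'=-0.0351, y'=0.1857
  A=0.1351, B=-0.5153, C=(l²−L²−A²−y'²−z²)/(2L)=-0.3445
  γ=atan2(-0.5153,0.1351)=-1.3144;  ψ=arccos(-0.6466)=2.2739;  θ1=γ+ψ≈0.9595
φ2=120.0° → target in arm frame (0.1784, -0.0625)
  e−x'=-0.0784;  (l²−L²−(e−x')²−y'²−z²)/2L = -0.1666
  √(A²+B²)=0.5212;  θ2 = -1.7217+1.8961 ≈ 0.1743
φ3=240.0° → target in arm frame (-0.1433, -0.1232)
  A=0.2433, B=-0.5153, C=(l²−L²−A²−y'²−z²)/(2L)=-0.4346
  √(A²+B²)=0.5698;  θ3 = -1.1297+2.4382 ≈ 1.3085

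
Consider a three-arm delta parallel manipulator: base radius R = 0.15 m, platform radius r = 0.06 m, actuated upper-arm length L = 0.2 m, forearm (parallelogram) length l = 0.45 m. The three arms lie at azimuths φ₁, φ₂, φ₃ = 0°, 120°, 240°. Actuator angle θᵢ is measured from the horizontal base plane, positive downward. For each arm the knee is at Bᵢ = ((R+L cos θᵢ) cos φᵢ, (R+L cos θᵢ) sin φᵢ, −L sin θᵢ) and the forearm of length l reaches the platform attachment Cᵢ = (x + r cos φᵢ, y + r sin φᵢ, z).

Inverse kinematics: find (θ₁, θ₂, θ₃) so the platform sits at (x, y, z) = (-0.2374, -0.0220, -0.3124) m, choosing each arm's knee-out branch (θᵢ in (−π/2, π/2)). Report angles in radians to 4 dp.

arm 1 (φ=0.0°): x'=-0.2374, y'=-0.0220
  e−x'=0.3274;  (l²−L²−(e−x')²−y'²−z²)/2L = -0.1069
  γ=atan2(-0.3124,0.3274)=-0.7620;  ψ=arccos(-0.2363)=1.8093;  θ1=γ+ψ≈1.0474
rotate P by −φ2: (0.0996, 0.2166, -0.3124)
  e−x'=-0.0096;  (l²−L²−(e−x')²−y'²−z²)/2L = 0.0448
  θ2 = atan2(B,A) + arccos(C/0.3125) = -0.1745
φ3=240.0° → target in arm frame (0.1378, -0.1946)
  e−x'=-0.0478;  (l²−L²−(e−x')²−y'²−z²)/2L = 0.0619
  γ=atan2(-0.3124,-0.0478)=-1.7225;  ψ=arccos(0.1959)=1.3737;  θ3=γ+ψ≈-0.3488

θ₁ = 1.0474, θ₂ = -0.1745, θ₃ = -0.3488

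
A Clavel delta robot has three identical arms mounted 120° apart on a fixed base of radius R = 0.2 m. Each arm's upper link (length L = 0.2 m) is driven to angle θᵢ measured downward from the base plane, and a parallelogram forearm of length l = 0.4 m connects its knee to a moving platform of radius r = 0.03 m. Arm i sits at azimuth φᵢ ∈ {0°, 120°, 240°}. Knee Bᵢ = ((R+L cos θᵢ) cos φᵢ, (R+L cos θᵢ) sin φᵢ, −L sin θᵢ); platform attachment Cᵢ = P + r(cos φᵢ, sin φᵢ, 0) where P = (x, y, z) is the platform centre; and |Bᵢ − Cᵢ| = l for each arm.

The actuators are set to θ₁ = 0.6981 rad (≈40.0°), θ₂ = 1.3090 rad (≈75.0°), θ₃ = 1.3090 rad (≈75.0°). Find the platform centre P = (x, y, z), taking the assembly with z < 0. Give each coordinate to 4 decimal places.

(0.1092, 0.0000, -0.4665)

centre 1 = (0.3232·cos0.0°, 0.3232·sin0.0°, -0.1286) = (0.3232, 0.0000, -0.1286)
arm 2 at φ=120.0°: (R−r)+L cos θ2 = 0.2218;  centre 2 = (-0.1109, 0.1921, -0.1932)
arm 3 at φ=240.0°: (R−r)+L cos θ3 = 0.2218;  centre 3 = (-0.1109, -0.1921, -0.1932)
subtract pairs → two planes through P
[-0.8682 0.3841 -0.1293]·P = -0.0345;  [-0.8682 -0.3841 -0.1293]·P = -0.0345
det = 0.6670;  x = 0.0397+-0.1489z,  y = 0.0000+0.0000z
quadratic in z: (1.0222)z²+(0.3415)z+(-0.0631)=0, √Δ=0.6121 → z ∈ {-0.4665, 0.1324}; z = -0.4665 (taking z<0)
x = 0.1092, y = 0.0000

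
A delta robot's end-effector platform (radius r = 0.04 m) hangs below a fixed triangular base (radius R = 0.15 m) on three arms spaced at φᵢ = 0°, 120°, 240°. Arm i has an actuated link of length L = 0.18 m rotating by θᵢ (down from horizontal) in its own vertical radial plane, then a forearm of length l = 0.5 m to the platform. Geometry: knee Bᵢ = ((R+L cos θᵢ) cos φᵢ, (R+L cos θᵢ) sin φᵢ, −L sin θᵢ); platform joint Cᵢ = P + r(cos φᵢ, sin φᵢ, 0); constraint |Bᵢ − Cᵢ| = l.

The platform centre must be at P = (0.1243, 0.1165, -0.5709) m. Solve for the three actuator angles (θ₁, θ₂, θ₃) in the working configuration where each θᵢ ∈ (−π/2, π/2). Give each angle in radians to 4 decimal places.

φ1=0.0° → target in arm frame (0.1243, 0.1165)
  A cos θ + B sin θ = C:  -0.0143·cos θ + -0.5709·sin θ = -0.3392
  θ1 = atan2(B,A) + arccos(C/0.5711) = 0.6109
rotate P by −φ2: (0.0387, -0.1659, -0.5709)
  e−x'=0.0713;  (l²−L²−(e−x')²−y'²−z²)/2L = -0.3915
  γ=atan2(-0.5709,0.0713)=-1.4466;  ψ=arccos(-0.6804)=2.3191;  θ2=γ+ψ≈0.8725
arm 3 (φ=240.0°): x'=-0.1630, y'=0.0494
  e−x'=0.2730;  (l²−L²−(e−x')²−y'²−z²)/2L = -0.5148
  θ3 = atan2(B,A) + arccos(C/0.6328) = 1.3962

θ₁ = 0.6109, θ₂ = 0.8725, θ₃ = 1.3962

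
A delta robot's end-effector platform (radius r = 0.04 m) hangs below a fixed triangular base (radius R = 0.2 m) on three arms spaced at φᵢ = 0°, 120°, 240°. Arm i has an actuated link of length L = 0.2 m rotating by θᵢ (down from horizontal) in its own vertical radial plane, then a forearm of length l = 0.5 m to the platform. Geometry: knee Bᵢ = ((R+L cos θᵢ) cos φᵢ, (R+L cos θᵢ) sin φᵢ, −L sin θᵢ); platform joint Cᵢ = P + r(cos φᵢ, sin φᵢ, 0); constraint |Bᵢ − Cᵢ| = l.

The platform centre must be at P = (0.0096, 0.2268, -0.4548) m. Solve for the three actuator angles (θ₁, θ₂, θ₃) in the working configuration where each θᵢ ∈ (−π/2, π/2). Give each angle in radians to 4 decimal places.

rotate P by −φ1: (0.0096, 0.2268, -0.4548)
  A=0.1504, B=-0.4548, C=(l²−L²−A²−y'²−z²)/(2L)=-0.1773
  θ1 = atan2(B,A) + arccos(C/0.4790) = 0.6984
arm 2 (φ=120.0°): x'=0.1916, y'=-0.1217
  e−x'=-0.0316;  (l²−L²−(e−x')²−y'²−z²)/2L = -0.0316
  √(A²+B²)=0.4559;  θ2 = -1.6402+1.6403 ≈ 0.0001
φ3=240.0° → target in arm frame (-0.2012, -0.1051)
  A=0.3612, B=-0.4548, C=(l²−L²−A²−y'²−z²)/(2L)=-0.3459
  γ=atan2(-0.4548,0.3612)=-0.8996;  ψ=arccos(-0.5956)=2.2088;  θ3=γ+ψ≈1.3092

θ₁ = 0.6984, θ₂ = 0.0001, θ₃ = 1.3092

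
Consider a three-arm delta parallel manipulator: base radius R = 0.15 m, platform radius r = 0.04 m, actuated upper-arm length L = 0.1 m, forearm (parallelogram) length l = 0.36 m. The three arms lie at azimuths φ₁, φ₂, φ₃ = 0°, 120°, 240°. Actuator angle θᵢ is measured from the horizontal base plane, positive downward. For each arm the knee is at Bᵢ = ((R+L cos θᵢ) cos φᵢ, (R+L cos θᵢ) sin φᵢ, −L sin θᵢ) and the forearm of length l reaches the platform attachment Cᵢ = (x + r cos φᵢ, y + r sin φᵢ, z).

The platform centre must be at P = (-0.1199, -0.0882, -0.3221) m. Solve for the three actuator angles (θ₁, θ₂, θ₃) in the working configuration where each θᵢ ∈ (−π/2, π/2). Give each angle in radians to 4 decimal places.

θ₁ = 1.2213, θ₂ = 0.6978, θ₃ = -0.2619

rotate P by −φ1: (-0.1199, -0.0882, -0.3221)
  e−x'=0.2299;  (l²−L²−(e−x')²−y'²−z²)/2L = -0.2239
  θ1 = atan2(B,A) + arccos(C/0.3957) = 1.2213
φ2=120.0° → target in arm frame (-0.0164, 0.1479)
  A cos θ + B sin θ = C:  0.1264·cos θ + -0.3221·sin θ = -0.1101
  √(A²+B²)=0.3460;  θ2 = -1.1967+1.8946 ≈ 0.6978
arm 3 (φ=240.0°): x'=0.1363, y'=-0.0597
  A cos θ + B sin θ = C:  -0.0263·cos θ + -0.3221·sin θ = 0.0579
  √(A²+B²)=0.3232;  θ3 = -1.6524+1.3905 ≈ -0.2619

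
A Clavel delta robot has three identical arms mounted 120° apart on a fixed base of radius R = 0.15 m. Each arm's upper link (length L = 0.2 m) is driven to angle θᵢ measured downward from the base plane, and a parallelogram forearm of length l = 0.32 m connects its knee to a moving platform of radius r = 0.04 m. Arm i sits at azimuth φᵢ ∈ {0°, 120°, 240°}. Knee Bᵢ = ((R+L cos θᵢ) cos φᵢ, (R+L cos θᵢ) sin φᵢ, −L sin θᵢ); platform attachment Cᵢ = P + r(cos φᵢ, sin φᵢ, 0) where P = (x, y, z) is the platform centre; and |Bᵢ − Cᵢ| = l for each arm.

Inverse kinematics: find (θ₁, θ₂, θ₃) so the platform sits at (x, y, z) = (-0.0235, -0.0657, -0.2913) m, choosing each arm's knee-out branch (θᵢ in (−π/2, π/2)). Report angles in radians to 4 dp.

rotate P by −φ1: (-0.0235, -0.0657, -0.2913)
  A=0.1335, B=-0.2913, C=(l²−L²−A²−y'²−z²)/(2L)=-0.1115
  θ1 = atan2(B,A) + arccos(C/0.3204) = 0.7851
φ2=120.0° → target in arm frame (-0.0451, 0.0532)
  A cos θ + B sin θ = C:  0.1551·cos θ + -0.2913·sin θ = -0.1234
  √(A²+B²)=0.3300;  θ2 = -1.0814+1.9540 ≈ 0.8726
φ3=240.0° → target in arm frame (0.0686, 0.0125)
  A cos θ + B sin θ = C:  0.0414·cos θ + -0.2913·sin θ = -0.0608
  θ3 = atan2(B,A) + arccos(C/0.2942) = 0.3492

θ₁ = 0.7851, θ₂ = 0.8726, θ₃ = 0.3492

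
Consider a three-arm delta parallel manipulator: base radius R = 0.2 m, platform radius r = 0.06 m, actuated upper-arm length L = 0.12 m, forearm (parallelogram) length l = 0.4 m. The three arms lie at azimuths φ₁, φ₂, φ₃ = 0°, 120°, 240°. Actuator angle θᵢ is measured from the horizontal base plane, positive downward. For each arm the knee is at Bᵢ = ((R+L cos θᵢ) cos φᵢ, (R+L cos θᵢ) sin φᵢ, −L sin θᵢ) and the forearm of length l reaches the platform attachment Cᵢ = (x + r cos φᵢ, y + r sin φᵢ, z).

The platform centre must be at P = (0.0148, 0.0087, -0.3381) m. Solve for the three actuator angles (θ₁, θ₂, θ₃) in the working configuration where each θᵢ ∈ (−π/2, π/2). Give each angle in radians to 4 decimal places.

φ1=0.0° → target in arm frame (0.0148, 0.0087)
  A cos θ + B sin θ = C:  0.1252·cos θ + -0.3381·sin θ = 0.0647
  γ=atan2(-0.3381,0.1252)=-1.2161;  ψ=arccos(0.1796)=1.3903;  θ1=γ+ψ≈0.1741
rotate P by −φ2: (0.0001, -0.0172, -0.3381)
  A=0.1399, B=-0.3381, C=(l²−L²−A²−y'²−z²)/(2L)=0.0476
  θ2 = atan2(B,A) + arccos(C/0.3659) = 0.2617
rotate P by −φ3: (-0.0149, 0.0085, -0.3381)
  A cos θ + B sin θ = C:  0.1549·cos θ + -0.3381·sin θ = 0.0301
  √(A²+B²)=0.3719;  θ3 = -1.1411+1.4899 ≈ 0.3488

θ₁ = 0.1741, θ₂ = 0.2617, θ₃ = 0.3488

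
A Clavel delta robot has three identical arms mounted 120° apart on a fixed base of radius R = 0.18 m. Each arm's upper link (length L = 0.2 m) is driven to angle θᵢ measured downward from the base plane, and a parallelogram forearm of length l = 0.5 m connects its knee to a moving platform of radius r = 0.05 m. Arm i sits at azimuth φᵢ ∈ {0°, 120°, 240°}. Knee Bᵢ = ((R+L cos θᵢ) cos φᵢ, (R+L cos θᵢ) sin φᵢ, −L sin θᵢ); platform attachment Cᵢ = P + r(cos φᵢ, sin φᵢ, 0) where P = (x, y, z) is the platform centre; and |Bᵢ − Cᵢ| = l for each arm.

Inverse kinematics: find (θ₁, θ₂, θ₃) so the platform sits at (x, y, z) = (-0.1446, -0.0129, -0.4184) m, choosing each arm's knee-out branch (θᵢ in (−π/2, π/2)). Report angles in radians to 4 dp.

θ₁ = 0.7852, θ₂ = 0.0873, θ₃ = -0.0003

rotate P by −φ1: (-0.1446, -0.0129, -0.4184)
  A=0.2746, B=-0.4184, C=(l²−L²−A²−y'²−z²)/(2L)=-0.1016
  θ1 = atan2(B,A) + arccos(C/0.5005) = 0.7852
arm 2 (φ=120.0°): x'=0.0611, y'=0.1317
  e−x'=0.0689;  (l²−L²−(e−x')²−y'²−z²)/2L = 0.0321
  θ2 = atan2(B,A) + arccos(C/0.4240) = 0.0873
rotate P by −φ3: (0.0835, -0.1188, -0.4184)
  e−x'=0.0465;  (l²−L²−(e−x')²−y'²−z²)/2L = 0.0467
  γ=atan2(-0.4184,0.0465)=-1.4600;  ψ=arccos(0.1109)=1.4597;  θ3=γ+ψ≈-0.0003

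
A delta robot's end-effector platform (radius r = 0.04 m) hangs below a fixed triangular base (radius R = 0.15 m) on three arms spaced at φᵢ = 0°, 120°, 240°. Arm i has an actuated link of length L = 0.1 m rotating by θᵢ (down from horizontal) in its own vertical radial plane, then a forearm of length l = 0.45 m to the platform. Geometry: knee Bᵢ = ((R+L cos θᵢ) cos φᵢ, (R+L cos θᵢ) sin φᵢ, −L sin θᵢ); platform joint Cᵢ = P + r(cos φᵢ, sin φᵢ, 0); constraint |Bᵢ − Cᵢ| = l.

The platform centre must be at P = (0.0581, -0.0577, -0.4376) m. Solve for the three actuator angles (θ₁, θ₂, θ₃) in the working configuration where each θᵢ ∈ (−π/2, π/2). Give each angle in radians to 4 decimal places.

θ₁ = 0.1750, θ₂ = 0.7857, θ₃ = 0.3491

rotate P by −φ1: (0.0581, -0.0577, -0.4376)
  e−x'=0.0519;  (l²−L²−(e−x')²−y'²−z²)/2L = -0.0251
  θ1 = atan2(B,A) + arccos(C/0.4407) = 0.1750
φ2=120.0° → target in arm frame (-0.0790, -0.0215)
  A=0.1890, B=-0.4376, C=(l²−L²−A²−y'²−z²)/(2L)=-0.1759
  √(A²+B²)=0.4767;  θ2 = -1.1631+1.9488 ≈ 0.7857
φ3=240.0° → target in arm frame (0.0209, 0.0792)
  A cos θ + B sin θ = C:  0.0891·cos θ + -0.4376·sin θ = -0.0660
  θ3 = atan2(B,A) + arccos(C/0.4466) = 0.3491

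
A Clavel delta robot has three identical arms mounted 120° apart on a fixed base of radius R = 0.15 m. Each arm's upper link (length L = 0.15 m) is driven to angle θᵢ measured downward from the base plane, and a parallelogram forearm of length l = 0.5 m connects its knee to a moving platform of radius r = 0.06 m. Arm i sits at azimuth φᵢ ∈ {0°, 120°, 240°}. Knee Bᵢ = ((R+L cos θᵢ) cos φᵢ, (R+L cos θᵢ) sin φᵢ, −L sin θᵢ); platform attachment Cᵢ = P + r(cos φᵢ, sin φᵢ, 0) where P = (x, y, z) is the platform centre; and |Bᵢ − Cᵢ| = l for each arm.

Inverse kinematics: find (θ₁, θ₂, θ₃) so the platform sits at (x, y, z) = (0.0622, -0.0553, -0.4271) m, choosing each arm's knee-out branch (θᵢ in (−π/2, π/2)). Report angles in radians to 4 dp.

θ₁ = -0.2621, θ₂ = 0.2616, θ₃ = -0.0875

φ1=0.0° → target in arm frame (0.0622, -0.0553)
  A=0.0278, B=-0.4271, C=(l²−L²−A²−y'²−z²)/(2L)=0.1375
  √(A²+B²)=0.4280;  θ1 = -1.5058+1.2437 ≈ -0.2621
φ2=120.0° → target in arm frame (-0.0790, -0.0262)
  A=0.1690, B=-0.4271, C=(l²−L²−A²−y'²−z²)/(2L)=0.0528
  θ2 = atan2(B,A) + arccos(C/0.4593) = 0.2616
φ3=240.0° → target in arm frame (0.0168, 0.0815)
  A cos θ + B sin θ = C:  0.0732·cos θ + -0.4271·sin θ = 0.1103
  γ=atan2(-0.4271,0.0732)=-1.4010;  ψ=arccos(0.2545)=1.3135;  θ3=γ+ψ≈-0.0875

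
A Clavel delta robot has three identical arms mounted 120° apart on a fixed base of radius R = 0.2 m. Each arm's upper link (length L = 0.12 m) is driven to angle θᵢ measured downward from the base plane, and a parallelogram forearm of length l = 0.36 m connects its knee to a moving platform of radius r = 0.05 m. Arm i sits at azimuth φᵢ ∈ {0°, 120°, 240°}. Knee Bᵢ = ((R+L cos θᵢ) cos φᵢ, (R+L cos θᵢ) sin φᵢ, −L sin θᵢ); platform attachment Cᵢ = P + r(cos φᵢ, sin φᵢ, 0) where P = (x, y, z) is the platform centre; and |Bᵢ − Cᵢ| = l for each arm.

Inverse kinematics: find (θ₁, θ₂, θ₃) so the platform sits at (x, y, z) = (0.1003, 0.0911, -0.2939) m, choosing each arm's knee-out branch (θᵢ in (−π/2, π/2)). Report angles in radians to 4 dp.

φ1=0.0° → target in arm frame (0.1003, 0.0911)
  A cos θ + B sin θ = C:  0.0497·cos θ + -0.2939·sin θ = 0.0752
  θ1 = atan2(B,A) + arccos(C/0.2981) = -0.0876
rotate P by −φ2: (0.0287, -0.1324, -0.2939)
  e−x'=0.1213;  (l²−L²−(e−x')²−y'²−z²)/2L = -0.0142
  √(A²+B²)=0.3179;  θ2 = -1.1795+1.6155 ≈ 0.4360
arm 3 (φ=240.0°): x'=-0.1290, y'=0.0413
  e−x'=0.2790;  (l²−L²−(e−x')²−y'²−z²)/2L = -0.2115
  γ=atan2(-0.2939,0.2790)=-0.8113;  ψ=arccos(-0.5218)=2.1197;  θ3=γ+ψ≈1.3084

θ₁ = -0.0876, θ₂ = 0.4360, θ₃ = 1.3084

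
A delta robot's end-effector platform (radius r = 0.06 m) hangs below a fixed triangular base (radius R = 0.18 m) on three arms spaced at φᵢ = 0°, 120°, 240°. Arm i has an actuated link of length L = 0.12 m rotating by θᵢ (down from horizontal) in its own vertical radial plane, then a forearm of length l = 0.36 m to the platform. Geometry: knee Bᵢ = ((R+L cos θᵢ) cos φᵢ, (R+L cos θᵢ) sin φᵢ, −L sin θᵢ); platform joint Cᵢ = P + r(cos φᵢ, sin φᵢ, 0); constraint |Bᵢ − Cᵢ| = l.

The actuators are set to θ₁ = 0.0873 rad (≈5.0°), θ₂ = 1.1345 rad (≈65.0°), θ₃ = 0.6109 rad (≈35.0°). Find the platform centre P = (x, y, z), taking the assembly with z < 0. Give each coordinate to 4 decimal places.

(0.0979, -0.0636, -0.3353)

φ1=0.0°: virtual centre (0.2395, 0.0000, -0.0105), radius l
centre 2 = (0.1707·cos120.0°, 0.1707·sin120.0°, -0.1088) = (-0.0854, 0.1478, -0.1088)
centre 3 = (0.2183·cos240.0°, 0.2183·sin240.0°, -0.0688) = (-0.1091, -0.1890, -0.0688)
eliminate P² terms by subtracting sphere 1 from 2 and 3
[-0.6498 0.2957 -0.1966]·P = -0.0165;  [-0.6974 -0.3781 -0.1167]·P = -0.0051
Cramer: x(z) = 0.0172-0.2409z;  y(z) = -0.0182+0.1355z
quadratic in z: (1.0764)z²+(0.1231)z+(-0.0797)=0, √Δ=0.5986 → z ∈ {-0.3353, 0.2209}; z = -0.3353 (taking z<0)
x = 0.0979, y = -0.0636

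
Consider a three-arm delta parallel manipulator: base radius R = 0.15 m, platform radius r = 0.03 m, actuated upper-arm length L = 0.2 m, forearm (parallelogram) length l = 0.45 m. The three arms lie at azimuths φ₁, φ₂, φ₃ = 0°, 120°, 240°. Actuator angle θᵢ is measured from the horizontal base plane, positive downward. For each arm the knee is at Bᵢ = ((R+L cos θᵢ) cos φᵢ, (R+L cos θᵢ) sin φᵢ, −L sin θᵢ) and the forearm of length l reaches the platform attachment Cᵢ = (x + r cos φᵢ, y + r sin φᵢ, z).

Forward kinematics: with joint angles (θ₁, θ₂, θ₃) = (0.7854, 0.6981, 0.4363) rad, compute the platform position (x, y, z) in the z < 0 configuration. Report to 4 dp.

(-0.0464, -0.0467, -0.4663)

arm 1 at φ=0.0°: ρ1 = 0.2614;  O1 = (0.2614, 0.0000, -0.1414)
φ2=120.0°: virtual centre (-0.1366, 0.2366, -0.1286), radius l
O3 = (0.3013·cos240.0°, 0.3013·sin240.0°, -0.0845) = (-0.1506, -0.2609, -0.0845)
subtract pairs → two planes through P
linear system: -0.7961x+0.4732y = 0.0028−0.0257z; -0.8241x+-0.5218y = 0.0096−0.1138z
Cramer: x(z) = -0.0075+0.0835z;  y(z) = -0.0066+0.0862z
sphere 1 gives Az²+Bz+C=0 with A=1.0144, B=0.2368, C=-0.1102;  B²−4AC=0.5031;  roots -0.4663, 0.2329;  negative root z = -0.4663
x = -0.0464, y = -0.0467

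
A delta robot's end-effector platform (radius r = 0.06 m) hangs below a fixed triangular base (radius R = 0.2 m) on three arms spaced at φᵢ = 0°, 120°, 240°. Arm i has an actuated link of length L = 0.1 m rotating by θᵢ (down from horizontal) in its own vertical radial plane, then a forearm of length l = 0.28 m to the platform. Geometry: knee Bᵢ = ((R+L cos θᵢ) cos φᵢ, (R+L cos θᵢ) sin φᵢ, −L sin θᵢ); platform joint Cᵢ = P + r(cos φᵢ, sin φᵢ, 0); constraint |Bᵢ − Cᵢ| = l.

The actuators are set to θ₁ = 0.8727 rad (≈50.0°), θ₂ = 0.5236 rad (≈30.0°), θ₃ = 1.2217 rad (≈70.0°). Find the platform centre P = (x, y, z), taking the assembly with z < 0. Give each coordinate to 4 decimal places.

φ1=0.0°: virtual centre (0.2043, 0.0000, -0.0766), radius l
S2 = (0.2266·cos120.0°, 0.2266·sin120.0°, -0.0500) = (-0.1133, 0.1962, -0.0500)
φ3=240.0°: virtual centre (-0.0871, -0.1509, -0.0940), radius l
subtract pairs → two planes through P
linear system: -0.6352x+0.3925y = 0.0063−0.0532z; -0.5828x+-0.3017y = -0.0084−-0.0347z
Cramer: x(z) = 0.0034+0.0058z;  y(z) = 0.0214-0.1262z
quadratic in z: (1.0160)z²+(0.1455)z+(-0.0317)=0, √Δ=0.3874 → z ∈ {-0.2622, 0.1190}; z = -0.2622 (taking z<0)
x = 0.0019, y = 0.0545

(0.0019, 0.0545, -0.2622)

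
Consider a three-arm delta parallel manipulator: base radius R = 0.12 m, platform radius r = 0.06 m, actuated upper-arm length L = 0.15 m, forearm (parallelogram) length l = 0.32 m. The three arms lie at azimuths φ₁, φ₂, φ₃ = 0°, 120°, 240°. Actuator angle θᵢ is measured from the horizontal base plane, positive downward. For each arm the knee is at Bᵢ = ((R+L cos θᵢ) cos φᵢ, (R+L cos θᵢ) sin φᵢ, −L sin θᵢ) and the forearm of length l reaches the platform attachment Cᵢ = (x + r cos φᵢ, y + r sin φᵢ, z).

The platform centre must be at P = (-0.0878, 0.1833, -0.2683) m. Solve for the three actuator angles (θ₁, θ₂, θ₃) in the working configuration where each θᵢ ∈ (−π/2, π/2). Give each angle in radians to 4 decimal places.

θ₁ = 1.0471, θ₂ = -0.3491, θ₃ = 1.1344

arm 1 (φ=0.0°): x'=-0.0878, y'=0.1833
  A=0.1478, B=-0.2683, C=(l²−L²−A²−y'²−z²)/(2L)=-0.1584
  γ=atan2(-0.2683,0.1478)=-1.0673;  ψ=arccos(-0.5172)=2.1144;  θ1=γ+ψ≈1.0471
φ2=120.0° → target in arm frame (0.2026, -0.0156)
  A cos θ + B sin θ = C:  -0.1426·cos θ + -0.2683·sin θ = -0.0423
  θ2 = atan2(B,A) + arccos(C/0.3039) = -0.3491
arm 3 (φ=240.0°): x'=-0.1148, y'=-0.1677
  e−x'=0.1748;  (l²−L²−(e−x')²−y'²−z²)/2L = -0.1692
  γ=atan2(-0.2683,0.1748)=-0.9932;  ψ=arccos(-0.5285)=2.1276;  θ3=γ+ψ≈1.1344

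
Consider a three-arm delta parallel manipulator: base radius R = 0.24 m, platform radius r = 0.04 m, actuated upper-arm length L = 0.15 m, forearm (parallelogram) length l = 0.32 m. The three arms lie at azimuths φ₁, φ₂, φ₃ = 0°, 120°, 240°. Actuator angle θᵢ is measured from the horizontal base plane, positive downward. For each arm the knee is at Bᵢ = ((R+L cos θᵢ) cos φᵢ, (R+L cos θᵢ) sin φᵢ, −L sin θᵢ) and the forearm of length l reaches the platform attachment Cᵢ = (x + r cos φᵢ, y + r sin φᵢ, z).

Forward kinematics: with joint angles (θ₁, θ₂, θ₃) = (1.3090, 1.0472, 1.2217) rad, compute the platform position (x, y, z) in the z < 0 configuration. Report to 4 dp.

(-0.0211, 0.0179, -0.3307)

arm 1 at φ=0.0°: ρ1 = 0.2388;  O1 = (0.2388, 0.0000, -0.1449)
φ2=120.0°: virtual centre (-0.1375, 0.2382, -0.1299), radius l
O3 = (0.2513·cos240.0°, 0.2513·sin240.0°, -0.1410) = (-0.1257, -0.2176, -0.1410)
eliminate P² terms by subtracting sphere 1 from 2 and 3
plane₁₂: -0.7526x+0.4763y+0.0300z = 0.0145
det = 0.6748;  x = -0.0129+0.0249z,  y = 0.0101+-0.0236z
quadratic in z: (1.0012)z²+(0.2768)z+(-0.0180)=0, √Δ=0.3854 → z ∈ {-0.3307, 0.0543}; z = -0.3307 (taking z<0)
x = -0.0211, y = 0.0179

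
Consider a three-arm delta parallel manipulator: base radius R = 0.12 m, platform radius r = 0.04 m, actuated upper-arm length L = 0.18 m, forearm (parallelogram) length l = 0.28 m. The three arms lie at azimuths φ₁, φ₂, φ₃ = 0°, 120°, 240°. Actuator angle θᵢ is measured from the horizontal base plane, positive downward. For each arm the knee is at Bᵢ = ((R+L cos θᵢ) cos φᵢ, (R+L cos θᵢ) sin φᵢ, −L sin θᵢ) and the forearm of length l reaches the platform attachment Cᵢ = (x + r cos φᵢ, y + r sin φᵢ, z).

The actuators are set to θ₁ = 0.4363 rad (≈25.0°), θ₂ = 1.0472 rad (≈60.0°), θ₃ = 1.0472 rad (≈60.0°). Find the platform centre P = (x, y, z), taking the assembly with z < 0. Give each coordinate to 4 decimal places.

centre 1 = (0.2431·cos0.0°, 0.2431·sin0.0°, -0.0761) = (0.2431, 0.0000, -0.0761)
centre 2 = (0.1700·cos120.0°, 0.1700·sin120.0°, -0.1559) = (-0.0850, 0.1472, -0.1559)
arm 3 at φ=240.0°: ρ3 = 0.1700;  centre 3 = (-0.0850, -0.1472, -0.1559)
eliminate P² terms by subtracting sphere 1 from 2 and 3
[-0.6563 0.2944 -0.1596]·P = -0.0117;  [-0.6563 -0.2944 -0.1596]·P = -0.0117
Cramer: x(z) = 0.0178-0.2432z;  y(z) = 0.0000+0.0000z
quadratic in z: (1.0592)z²+(0.2617)z+(-0.0219)=0, √Δ=0.4014 → z ∈ {-0.3130, 0.0659}; z = -0.3130 (taking z<0)
x = 0.0940, y = 0.0000

(0.0940, 0.0000, -0.3130)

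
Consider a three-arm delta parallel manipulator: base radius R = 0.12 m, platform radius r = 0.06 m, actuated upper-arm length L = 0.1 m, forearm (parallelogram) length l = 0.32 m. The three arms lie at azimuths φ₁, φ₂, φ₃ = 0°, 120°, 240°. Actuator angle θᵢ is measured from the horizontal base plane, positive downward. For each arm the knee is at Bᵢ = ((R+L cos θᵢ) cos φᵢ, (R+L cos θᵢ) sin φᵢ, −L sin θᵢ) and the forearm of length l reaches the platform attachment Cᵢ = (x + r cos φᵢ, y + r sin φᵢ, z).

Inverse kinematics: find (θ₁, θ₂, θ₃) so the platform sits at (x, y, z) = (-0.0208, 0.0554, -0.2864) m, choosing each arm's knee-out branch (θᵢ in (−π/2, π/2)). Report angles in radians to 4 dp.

θ₁ = 0.2619, θ₂ = -0.1748, θ₃ = 0.3488

rotate P by −φ1: (-0.0208, 0.0554, -0.2864)
  e−x'=0.0808;  (l²−L²−(e−x')²−y'²−z²)/2L = 0.0039
  √(A²+B²)=0.2976;  θ1 = -1.2958+1.5577 ≈ 0.2619
rotate P by −φ2: (0.0584, -0.0097, -0.2864)
  e−x'=0.0016;  (l²−L²−(e−x')²−y'²−z²)/2L = 0.0514
  γ=atan2(-0.2864,0.0016)=-1.5651;  ψ=arccos(0.1794)=1.3904;  θ2=γ+ψ≈-0.1748
rotate P by −φ3: (-0.0376, -0.0457, -0.2864)
  A cos θ + B sin θ = C:  0.0976·cos θ + -0.2864·sin θ = -0.0062
  γ=atan2(-0.2864,0.0976)=-1.2424;  ψ=arccos(-0.0204)=1.5912;  θ3=γ+ψ≈0.3488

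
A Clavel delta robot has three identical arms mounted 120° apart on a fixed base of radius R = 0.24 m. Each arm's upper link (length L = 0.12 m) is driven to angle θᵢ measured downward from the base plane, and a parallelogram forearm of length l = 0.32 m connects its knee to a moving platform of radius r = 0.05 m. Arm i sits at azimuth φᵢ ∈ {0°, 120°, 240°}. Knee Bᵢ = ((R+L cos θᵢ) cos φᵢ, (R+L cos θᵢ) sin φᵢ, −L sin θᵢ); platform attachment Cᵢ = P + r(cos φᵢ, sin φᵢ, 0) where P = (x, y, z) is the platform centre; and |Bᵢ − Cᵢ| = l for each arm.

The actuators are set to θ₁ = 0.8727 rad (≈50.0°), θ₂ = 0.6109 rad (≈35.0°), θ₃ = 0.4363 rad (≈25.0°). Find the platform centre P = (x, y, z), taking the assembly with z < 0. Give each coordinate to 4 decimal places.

φ1=0.0°: virtual centre (0.2671, 0.0000, -0.0919), radius l
φ2=120.0°: virtual centre (-0.1441, 0.2497, -0.0688), radius l
arm 3 at φ=240.0°: (R−r)+L cos θ3 = 0.2988;  S3 = (-0.1494, -0.2587, -0.0507)
subtract pairs → two planes through P
linear system: -0.8226x+0.4993y = 0.0080−0.0462z; -0.8330x+-0.5175y = 0.0120−0.0824z
Cramer: x(z) = -0.0121+0.0773z;  y(z) = -0.0038+0.0348z
quadratic in z: (1.0072)z²+(0.1404)z+(-0.0160)=0, √Δ=0.2900 → z ∈ {-0.2137, 0.0742}; z = -0.2137 (taking z<0)
x = -0.0286, y = -0.0112

(-0.0286, -0.0112, -0.2137)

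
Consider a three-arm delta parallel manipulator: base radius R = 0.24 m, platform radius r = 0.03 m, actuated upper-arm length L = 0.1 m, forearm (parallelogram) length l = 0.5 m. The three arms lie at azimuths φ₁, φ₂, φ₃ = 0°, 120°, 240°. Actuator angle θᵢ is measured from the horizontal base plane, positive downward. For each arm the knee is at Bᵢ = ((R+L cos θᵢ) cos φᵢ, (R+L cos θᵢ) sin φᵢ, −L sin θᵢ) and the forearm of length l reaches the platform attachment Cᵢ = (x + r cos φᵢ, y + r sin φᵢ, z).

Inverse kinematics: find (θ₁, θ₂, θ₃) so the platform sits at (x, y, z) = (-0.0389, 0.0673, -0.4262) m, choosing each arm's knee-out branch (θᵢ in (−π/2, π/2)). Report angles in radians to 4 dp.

rotate P by −φ1: (-0.0389, 0.0673, -0.4262)
  A=0.2489, B=-0.4262, C=(l²−L²−A²−y'²−z²)/(2L)=-0.0406
  √(A²+B²)=0.4936;  θ1 = -1.0422+1.6532 ≈ 0.6110
φ2=120.0° → target in arm frame (0.0777, 0.0000)
  A cos θ + B sin θ = C:  0.1323·cos θ + -0.4262·sin θ = 0.2043
  γ=atan2(-0.4262,0.1323)=-1.2699;  ψ=arccos(0.4578)=1.0953;  θ2=γ+ψ≈-0.1746
rotate P by −φ3: (-0.0388, -0.0673, -0.4262)
  A=0.2488, B=-0.4262, C=(l²−L²−A²−y'²−z²)/(2L)=-0.0405
  θ3 = atan2(B,A) + arccos(C/0.4935) = 0.6106

θ₁ = 0.6110, θ₂ = -0.1746, θ₃ = 0.6106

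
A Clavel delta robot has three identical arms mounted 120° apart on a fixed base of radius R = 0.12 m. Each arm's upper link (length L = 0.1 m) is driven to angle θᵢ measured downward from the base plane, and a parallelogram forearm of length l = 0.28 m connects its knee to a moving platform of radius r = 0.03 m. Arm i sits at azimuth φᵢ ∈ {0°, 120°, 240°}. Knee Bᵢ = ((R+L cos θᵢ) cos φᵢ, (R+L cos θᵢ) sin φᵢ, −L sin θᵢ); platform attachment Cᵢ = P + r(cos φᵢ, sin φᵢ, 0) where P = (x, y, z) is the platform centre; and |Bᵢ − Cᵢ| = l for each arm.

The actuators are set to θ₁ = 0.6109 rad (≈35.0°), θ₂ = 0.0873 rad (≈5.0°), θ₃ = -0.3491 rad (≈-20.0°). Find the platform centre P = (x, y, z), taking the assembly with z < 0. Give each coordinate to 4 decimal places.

arm 1 at φ=0.0°: (R−r)+L cos θ1 = 0.1719;  O1 = (0.1719, 0.0000, -0.0574)
φ2=120.0°: virtual centre (-0.0948, 0.1642, -0.0087), radius l
O3 = (0.1840·cos240.0°, 0.1840·sin240.0°, 0.0342) = (-0.0920, -0.1593, 0.0342)
eliminate P² terms by subtracting sphere 1 from 2 and 3
plane₁₂: -0.5334x+0.3284y+0.0973z = 0.0032
Cramer: x(z) = -0.0050+0.2655z;  y(z) = 0.0015+0.1350z
sphere 1 gives Az²+Bz+C=0 with A=1.0887, B=0.0212, C=-0.0438;  B²−4AC=0.1912;  roots -0.2105, 0.1911;  negative root z = -0.2105
x = -0.0609, y = -0.0269

(-0.0609, -0.0269, -0.2105)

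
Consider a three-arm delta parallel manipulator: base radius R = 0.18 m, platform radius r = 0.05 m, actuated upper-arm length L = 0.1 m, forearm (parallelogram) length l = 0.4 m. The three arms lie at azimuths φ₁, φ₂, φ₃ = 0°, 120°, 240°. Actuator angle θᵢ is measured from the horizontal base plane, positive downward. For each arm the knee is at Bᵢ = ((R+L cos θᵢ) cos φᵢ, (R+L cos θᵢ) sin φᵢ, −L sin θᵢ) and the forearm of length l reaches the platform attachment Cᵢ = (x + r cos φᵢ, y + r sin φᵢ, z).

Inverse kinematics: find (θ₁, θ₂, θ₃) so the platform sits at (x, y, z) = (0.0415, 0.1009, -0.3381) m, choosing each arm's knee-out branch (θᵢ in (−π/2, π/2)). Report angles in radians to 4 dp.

θ₁ = 0.0004, θ₂ = -0.1743, θ₃ = 0.8732

rotate P by −φ1: (0.0415, 0.1009, -0.3381)
  e−x'=0.0885;  (l²−L²−(e−x')²−y'²−z²)/2L = 0.0884
  θ1 = atan2(B,A) + arccos(C/0.3495) = 0.0004
φ2=120.0° → target in arm frame (0.0666, -0.0864)
  A=0.0634, B=-0.3381, C=(l²−L²−A²−y'²−z²)/(2L)=0.1210
  √(A²+B²)=0.3440;  θ2 = -1.3855+1.2112 ≈ -0.1743
rotate P by −φ3: (-0.1081, -0.0145, -0.3381)
  A=0.2381, B=-0.3381, C=(l²−L²−A²−y'²−z²)/(2L)=-0.1061
  γ=atan2(-0.3381,0.2381)=-0.9572;  ψ=arccos(-0.2567)=1.8304;  θ3=γ+ψ≈0.8732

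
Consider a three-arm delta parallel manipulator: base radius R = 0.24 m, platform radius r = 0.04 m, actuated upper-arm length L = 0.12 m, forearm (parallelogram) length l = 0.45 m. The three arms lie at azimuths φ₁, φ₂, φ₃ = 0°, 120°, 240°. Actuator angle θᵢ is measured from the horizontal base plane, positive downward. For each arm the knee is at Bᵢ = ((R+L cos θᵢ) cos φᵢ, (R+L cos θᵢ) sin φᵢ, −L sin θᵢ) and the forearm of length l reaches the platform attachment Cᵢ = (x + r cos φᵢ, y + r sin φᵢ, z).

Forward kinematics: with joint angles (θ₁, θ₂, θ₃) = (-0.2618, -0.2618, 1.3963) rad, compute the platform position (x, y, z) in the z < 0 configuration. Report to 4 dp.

(0.0892, 0.1546, -0.3256)

arm 1 at φ=0.0°: e+L cos θ1 = 0.3159;  S1 = (0.3159, 0.0000, 0.0311)
S2 = (0.3159·cos120.0°, 0.3159·sin120.0°, 0.0311) = (-0.1580, 0.2736, 0.0311)
arm 3 at φ=240.0°: e+L cos θ3 = 0.2208;  S3 = (-0.1104, -0.1912, -0.1182)
subtract pairs → two planes through P
plane₁₂: -0.9477x+0.5472y+0.0000z = 0.0000
det = 0.8291;  x = 0.0251+-0.1970z,  y = 0.0435+-0.3412z
into |P−S₁|² = l²: 1.1552z² + 0.0228z + -0.1151 = 0;  Δ = 0.5323;  z = -0.3256 or 0.3059 → z<0 root = -0.3256
x = 0.0892, y = 0.1546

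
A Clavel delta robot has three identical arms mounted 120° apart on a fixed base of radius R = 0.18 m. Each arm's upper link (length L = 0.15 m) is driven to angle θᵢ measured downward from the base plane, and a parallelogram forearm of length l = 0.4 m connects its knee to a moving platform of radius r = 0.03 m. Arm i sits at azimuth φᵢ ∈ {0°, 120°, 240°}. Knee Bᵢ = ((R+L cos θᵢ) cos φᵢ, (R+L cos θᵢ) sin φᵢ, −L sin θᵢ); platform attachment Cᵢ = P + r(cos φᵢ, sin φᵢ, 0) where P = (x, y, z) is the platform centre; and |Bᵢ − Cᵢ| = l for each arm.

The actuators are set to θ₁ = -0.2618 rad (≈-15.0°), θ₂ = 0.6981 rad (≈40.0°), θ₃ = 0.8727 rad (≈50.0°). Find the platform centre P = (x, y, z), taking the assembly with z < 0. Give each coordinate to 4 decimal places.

centre 1 = (0.2949·cos0.0°, 0.2949·sin0.0°, 0.0388) = (0.2949, 0.0000, 0.0388)
φ2=120.0°: virtual centre (-0.1325, 0.2294, -0.0964), radius l
arm 3 at φ=240.0°: (R−r)+L cos θ3 = 0.2464;  centre 3 = (-0.1232, -0.2134, -0.1149)
subtract pairs → two planes through P
plane₁₂: -0.8547x+0.4588y+-0.2705z = -0.0090
det = 0.7485;  x = 0.0140+-0.3427z,  y = 0.0066+-0.0489z
into |P−centre ₁|² = l²: 1.1199z² + 0.1142z + -0.0796 = 0;  Δ = 0.3695;  z = -0.3224 or 0.2204 → z<0 root = -0.3224
x = 0.1245, y = 0.0223

(0.1245, 0.0223, -0.3224)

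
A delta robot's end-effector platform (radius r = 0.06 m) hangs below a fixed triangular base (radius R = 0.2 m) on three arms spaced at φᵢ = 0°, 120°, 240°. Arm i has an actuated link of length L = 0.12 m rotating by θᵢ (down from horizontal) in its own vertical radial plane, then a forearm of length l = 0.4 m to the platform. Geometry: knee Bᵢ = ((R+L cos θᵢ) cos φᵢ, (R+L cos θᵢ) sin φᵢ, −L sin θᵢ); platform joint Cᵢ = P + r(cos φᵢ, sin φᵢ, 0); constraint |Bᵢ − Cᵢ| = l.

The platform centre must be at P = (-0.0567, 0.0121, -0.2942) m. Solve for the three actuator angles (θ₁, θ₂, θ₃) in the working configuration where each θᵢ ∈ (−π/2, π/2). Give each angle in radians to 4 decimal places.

θ₁ = 0.3491, θ₂ = -0.3489, θ₃ = -0.1739

arm 1 (φ=0.0°): x'=-0.0567, y'=0.0121
  A=0.1967, B=-0.2942, C=(l²−L²−A²−y'²−z²)/(2L)=0.0842
  √(A²+B²)=0.3539;  θ1 = -0.9815+1.3306 ≈ 0.3491
arm 2 (φ=120.0°): x'=0.0388, y'=0.0431
  A cos θ + B sin θ = C:  0.1012·cos θ + -0.2942·sin θ = 0.1957
  θ2 = atan2(B,A) + arccos(C/0.3111) = -0.3489
φ3=240.0° → target in arm frame (0.0179, -0.0552)
  e−x'=0.1221;  (l²−L²−(e−x')²−y'²−z²)/2L = 0.1712
  √(A²+B²)=0.3185;  θ3 = -1.1773+1.0034 ≈ -0.1739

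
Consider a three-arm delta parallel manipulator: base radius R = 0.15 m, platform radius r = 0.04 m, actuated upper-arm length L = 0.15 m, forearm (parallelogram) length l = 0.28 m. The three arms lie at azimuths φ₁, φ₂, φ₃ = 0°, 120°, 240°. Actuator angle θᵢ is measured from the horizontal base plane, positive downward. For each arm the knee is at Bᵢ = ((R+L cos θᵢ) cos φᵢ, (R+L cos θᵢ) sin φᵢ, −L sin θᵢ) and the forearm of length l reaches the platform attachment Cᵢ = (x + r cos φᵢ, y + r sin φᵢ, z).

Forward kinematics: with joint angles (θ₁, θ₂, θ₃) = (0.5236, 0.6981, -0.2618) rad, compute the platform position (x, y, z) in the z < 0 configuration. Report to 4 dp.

centre 1 = (0.2399·cos0.0°, 0.2399·sin0.0°, -0.0750) = (0.2399, 0.0000, -0.0750)
centre 2 = (0.2249·cos120.0°, 0.2249·sin120.0°, -0.0964) = (-0.1125, 0.1948, -0.0964)
arm 3 at φ=240.0°: (R−r)+L cos θ3 = 0.2549;  centre 3 = (-0.1274, -0.2207, 0.0388)
eliminate P² terms by subtracting sphere 1 from 2 and 3
plane₁₂: -0.7047x+0.3896y+-0.0428z = -0.0033
det = 0.5973;  x = 0.0003+0.1168z,  y = -0.0079+0.3213z
sphere 1 gives Az²+Bz+C=0 with A=1.1168, B=0.0889, C=-0.0153;  B²−4AC=0.0762;  roots -0.1634, 0.0838;  negative root z = -0.1634
x = -0.0188, y = -0.0604

(-0.0188, -0.0604, -0.1634)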